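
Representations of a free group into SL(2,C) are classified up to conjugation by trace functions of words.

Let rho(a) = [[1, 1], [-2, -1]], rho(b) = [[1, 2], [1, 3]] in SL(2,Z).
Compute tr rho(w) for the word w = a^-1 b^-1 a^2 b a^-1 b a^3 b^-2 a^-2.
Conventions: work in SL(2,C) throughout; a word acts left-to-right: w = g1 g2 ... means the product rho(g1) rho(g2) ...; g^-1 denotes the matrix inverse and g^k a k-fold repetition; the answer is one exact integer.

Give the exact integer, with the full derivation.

rho(a^-1) = [[-1, -1], [2, 1]]
... * rho(b^-1) = [[3, -2], [-1, 1]]  ->  [[-2, 1], [5, -3]]
... * rho(a) = [[1, 1], [-2, -1]]  ->  [[-4, -3], [11, 8]]
... * rho(a) = [[1, 1], [-2, -1]]  ->  [[2, -1], [-5, 3]]
... * rho(b) = [[1, 2], [1, 3]]  ->  [[1, 1], [-2, -1]]
... * rho(a^-1) = [[-1, -1], [2, 1]]  ->  [[1, 0], [0, 1]]
... * rho(b) = [[1, 2], [1, 3]]  ->  [[1, 2], [1, 3]]
... * rho(a) = [[1, 1], [-2, -1]]  ->  [[-3, -1], [-5, -2]]
... * rho(a) = [[1, 1], [-2, -1]]  ->  [[-1, -2], [-1, -3]]
... * rho(a) = [[1, 1], [-2, -1]]  ->  [[3, 1], [5, 2]]
... * rho(b^-1) = [[3, -2], [-1, 1]]  ->  [[8, -5], [13, -8]]
... * rho(b^-1) = [[3, -2], [-1, 1]]  ->  [[29, -21], [47, -34]]
... * rho(a^-1) = [[-1, -1], [2, 1]]  ->  [[-71, -50], [-115, -81]]
... * rho(a^-1) = [[-1, -1], [2, 1]]  ->  [[-29, 21], [-47, 34]]
tr = -29 + 34 = 5

5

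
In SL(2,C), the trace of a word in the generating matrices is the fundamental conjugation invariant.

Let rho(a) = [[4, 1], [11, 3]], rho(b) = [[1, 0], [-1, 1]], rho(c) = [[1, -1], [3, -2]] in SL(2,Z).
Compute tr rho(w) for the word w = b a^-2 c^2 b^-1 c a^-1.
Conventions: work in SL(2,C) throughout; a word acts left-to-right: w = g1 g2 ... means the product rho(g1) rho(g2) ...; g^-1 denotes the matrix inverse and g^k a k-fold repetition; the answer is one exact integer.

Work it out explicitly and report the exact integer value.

867

rho(b) = [[1, 0], [-1, 1]]
... * rho(a^-1) = [[3, -1], [-11, 4]]  ->  [[3, -1], [-14, 5]]
... * rho(a^-1) = [[3, -1], [-11, 4]]  ->  [[20, -7], [-97, 34]]
... * rho(c) = [[1, -1], [3, -2]]  ->  [[-1, -6], [5, 29]]
... * rho(c) = [[1, -1], [3, -2]]  ->  [[-19, 13], [92, -63]]
... * rho(b^-1) = [[1, 0], [1, 1]]  ->  [[-6, 13], [29, -63]]
... * rho(c) = [[1, -1], [3, -2]]  ->  [[33, -20], [-160, 97]]
... * rho(a^-1) = [[3, -1], [-11, 4]]  ->  [[319, -113], [-1547, 548]]
tr = 319 + 548 = 867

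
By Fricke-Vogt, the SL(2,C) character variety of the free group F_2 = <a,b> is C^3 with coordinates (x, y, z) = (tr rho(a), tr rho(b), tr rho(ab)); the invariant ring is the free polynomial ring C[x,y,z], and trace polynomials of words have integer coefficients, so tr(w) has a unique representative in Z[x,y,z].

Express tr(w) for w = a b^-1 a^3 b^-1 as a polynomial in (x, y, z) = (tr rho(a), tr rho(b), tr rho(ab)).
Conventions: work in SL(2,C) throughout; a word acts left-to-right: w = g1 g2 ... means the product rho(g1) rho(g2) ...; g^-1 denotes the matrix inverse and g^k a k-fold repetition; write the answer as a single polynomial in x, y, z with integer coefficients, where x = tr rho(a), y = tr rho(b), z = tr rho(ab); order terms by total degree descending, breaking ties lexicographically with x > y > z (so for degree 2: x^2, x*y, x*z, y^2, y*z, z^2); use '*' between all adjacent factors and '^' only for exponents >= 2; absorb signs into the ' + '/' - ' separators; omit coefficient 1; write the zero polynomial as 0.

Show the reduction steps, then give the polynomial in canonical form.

trace(a^2) = trace(a)*trace(a) - trace(1)  (reduce the a square) = x^2 - 2
trace(a^3) = trace(a)*trace(a^2) - trace(a)  (reduce the a square) = x^3 - 3*x
trace(a^4) = trace(a)*trace(a^3) - trace(a^2)  (reduce the a square) = x^4 - 4*x^2 + 2
trace(a b a) = trace(a)*trace(b a) - trace(b)  (reduce the a square) = x*z - y
trace(b a^3) = trace(a)*trace(a b a) - trace(a b)  (reduce the a square) = x^2*z - x*y - z
trace(a^4 b) = trace(a)*trace(b a^3) - trace(b a^2)  (reduce the a square) = x^3*z - x^2*y - 2*x*z + y
trace(a^3 b^-1 a) = trace(a^4)*trace(b) - trace(a^4 b)  (eliminate b^-1) = x^4*y - x^3*z - 3*x^2*y + 2*x*z + y
trace(b a b a) = trace(a b)*trace(a b) - trace(1)  (split on a) = z^2 - 2
trace(b a b) = trace(b)*trace(a b) - trace(a)  (reduce the b square) = y*z - x
trace(b a b a^2) = trace(a)*trace(b a b a) - trace(b a b)  (reduce the a square) = x*z^2 - y*z - x
trace(a b a^3 b) = trace(a)*trace(b a b a^2) - trace(b a b a)  (reduce the a square) = x^2*z^2 - x*y*z - x^2 - z^2 + 2
trace(a^3 b^-1 a b) = trace(a b a^3)*trace(b) - trace(a b a^3 b)  (eliminate b^-1) = x^3*y*z - x^2*y^2 - x^2*z^2 - x*y*z + x^2 + y^2 + z^2 - 2
trace(a b^-1 a^3 b^-1) = trace(a^3 b^-1 a)*trace(b) - trace(a^3 b^-1 a b)  (eliminate b^-1) = x^4*y^2 - 2*x^3*y*z - 2*x^2*y^2 + x^2*z^2 + 3*x*y*z - x^2 - z^2 + 2

x^4*y^2 - 2*x^3*y*z - 2*x^2*y^2 + x^2*z^2 + 3*x*y*z - x^2 - z^2 + 2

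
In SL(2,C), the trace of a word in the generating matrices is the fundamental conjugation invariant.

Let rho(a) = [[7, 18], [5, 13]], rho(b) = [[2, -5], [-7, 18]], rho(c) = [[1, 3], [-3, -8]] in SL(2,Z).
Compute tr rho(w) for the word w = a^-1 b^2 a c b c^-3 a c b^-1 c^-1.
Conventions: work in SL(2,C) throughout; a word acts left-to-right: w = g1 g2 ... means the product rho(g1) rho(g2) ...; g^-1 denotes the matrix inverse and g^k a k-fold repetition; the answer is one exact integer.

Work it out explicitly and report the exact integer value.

19757722665872

rho(a^-1) = [[13, -18], [-5, 7]]
... * rho(b) = [[2, -5], [-7, 18]]  ->  [[152, -389], [-59, 151]]
... * rho(b) = [[2, -5], [-7, 18]]  ->  [[3027, -7762], [-1175, 3013]]
... * rho(a) = [[7, 18], [5, 13]]  ->  [[-17621, -46420], [6840, 18019]]
... * rho(c) = [[1, 3], [-3, -8]]  ->  [[121639, 318497], [-47217, -123632]]
... * rho(b) = [[2, -5], [-7, 18]]  ->  [[-1986201, 5124751], [770990, -1989291]]
... * rho(c^-1) = [[-8, -3], [3, 1]]  ->  [[31263861, 11083354], [-12135793, -4302261]]
... * rho(c^-1) = [[-8, -3], [3, 1]]  ->  [[-216860826, -82708229], [84179561, 32105118]]
... * rho(c^-1) = [[-8, -3], [3, 1]]  ->  [[1486761921, 567874249], [-577121134, -220433565]]
... * rho(a) = [[7, 18], [5, 13]]  ->  [[13246704692, 34144079815], [-5142015763, -13253816757]]
... * rho(c) = [[1, 3], [-3, -8]]  ->  [[-89185534753, -233412524444], [34619434508, 90604486767]]
... * rho(b^-1) = [[18, 5], [7, 2]]  ->  [[-3239227296662, -912752722653], [1257381228513, 354306146074]]
... * rho(c^-1) = [[-8, -3], [3, 1]]  ->  [[23175560205337, 8804929167333], [-8996131389882, -3417837539465]]
tr = 23175560205337 + -3417837539465 = 19757722665872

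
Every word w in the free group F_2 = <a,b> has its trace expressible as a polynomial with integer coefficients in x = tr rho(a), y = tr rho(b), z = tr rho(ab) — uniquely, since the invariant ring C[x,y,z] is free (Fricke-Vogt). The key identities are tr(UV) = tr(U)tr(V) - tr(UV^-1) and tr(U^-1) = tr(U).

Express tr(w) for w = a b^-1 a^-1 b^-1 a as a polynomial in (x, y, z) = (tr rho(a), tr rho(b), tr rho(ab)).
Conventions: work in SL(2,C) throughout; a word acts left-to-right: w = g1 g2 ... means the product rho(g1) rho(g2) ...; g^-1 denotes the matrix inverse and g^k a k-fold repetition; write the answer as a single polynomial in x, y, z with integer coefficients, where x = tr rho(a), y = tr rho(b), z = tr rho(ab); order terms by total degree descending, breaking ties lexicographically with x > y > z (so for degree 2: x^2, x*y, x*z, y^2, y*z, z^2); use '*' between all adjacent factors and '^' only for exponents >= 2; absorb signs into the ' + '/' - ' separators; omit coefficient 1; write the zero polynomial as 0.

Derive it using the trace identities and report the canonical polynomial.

x^2*y*z - x^3 - x*z^2 - y*z + 3*x

tr(b^-1 a) = tr(a) * tr(b) - tr(a b) = x*y - z
and tr(b^2 a) = tr(b) * tr(a b) - tr(a) = y*z - x
tr(b^2) = tr(b) * tr(b) - tr(1) = y^2 - 2
tr(b a^2 b) = tr(a) * tr(b^2 a) - tr(b^2) = x*y*z - x^2 - y^2 + 2
next, tr(b a b a) = tr(b a) * tr(b a) - tr(1) = z^2 - 2
next, tr(b a^2 b a) = tr(a) * tr(b a b a) - tr(b a b) = x*z^2 - y*z - x
next, tr(a^2 b a^-1 b) = tr(b a^2 b) * tr(a) - tr(b a^2 b a) = x^2*y*z - x^3 - x*y^2 - x*z^2 + y*z + 3*x
and tr(a^-1 b^-1 a^2 b) = tr(a^2 b a^-1) * tr(b) - tr(a^2 b a^-1 b) = -x^2*y*z + x^3 + x*y^2 + x*z^2 - 3*x
tr(a b^-1 a^-1 b^-1 a) = tr(a^-1 b^-1 a^2) * tr(b) - tr(a^-1 b^-1 a^2 b) = x^2*y*z - x^3 - x*z^2 - y*z + 3*x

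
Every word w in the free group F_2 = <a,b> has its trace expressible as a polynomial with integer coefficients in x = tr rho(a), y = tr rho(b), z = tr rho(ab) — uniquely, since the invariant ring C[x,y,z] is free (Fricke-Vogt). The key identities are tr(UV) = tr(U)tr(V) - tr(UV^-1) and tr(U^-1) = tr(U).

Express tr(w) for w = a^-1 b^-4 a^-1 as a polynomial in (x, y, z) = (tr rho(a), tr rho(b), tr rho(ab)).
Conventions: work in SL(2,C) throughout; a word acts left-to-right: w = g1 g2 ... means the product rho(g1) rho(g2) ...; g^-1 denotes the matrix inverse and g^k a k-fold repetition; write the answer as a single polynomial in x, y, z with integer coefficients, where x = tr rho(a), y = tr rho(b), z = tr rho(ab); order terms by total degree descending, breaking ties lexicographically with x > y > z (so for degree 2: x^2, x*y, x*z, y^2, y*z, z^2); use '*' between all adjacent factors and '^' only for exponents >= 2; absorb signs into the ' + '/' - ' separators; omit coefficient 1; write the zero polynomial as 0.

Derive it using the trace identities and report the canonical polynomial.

tr(b^-1) = tr(b) = y
tr(b^-2) = tr(b^-1) * tr(b) - tr(1) = y^2 - 2
tr(b^-3) = tr(b^-2) * tr(b) - tr(b^-1) = y^3 - 3*y
tr(a b^-1) = tr(a) * tr(b) - tr(a b) = x*y - z
tr(b^-2 a) = tr(a b^-1) * tr(b) - tr(a) = x*y^2 - y*z - x
tr(b^-3 a) = tr(b^-2 a) * tr(b) - tr(b^-2 a b) = x*y^3 - y^2*z - 2*x*y + z
tr(b^-2 a^-1 b^-1) = tr(b^-3) * tr(a) - tr(b^-3 a) = y^2*z - x*y - z
tr(b^-2 a^-1) = tr(a^-1 b^-1) * tr(b) - tr(a^-1) = y*z - x
tr(a^-1 b^-4) = tr(b^-2 a^-1 b^-1) * tr(b) - tr(b^-2 a^-1) = y^3*z - x*y^2 - 2*y*z + x
tr(b^-4) = tr(b^-3) * tr(b) - tr(b^-2) = y^4 - 4*y^2 + 2
tr(a^-1 b^-4 a^-1) = tr(a^-1 b^-4) * tr(a) - tr(a^-1 b^-4 a) = x*y^3*z - x^2*y^2 - y^4 - 2*x*y*z + x^2 + 4*y^2 - 2

x*y^3*z - x^2*y^2 - y^4 - 2*x*y*z + x^2 + 4*y^2 - 2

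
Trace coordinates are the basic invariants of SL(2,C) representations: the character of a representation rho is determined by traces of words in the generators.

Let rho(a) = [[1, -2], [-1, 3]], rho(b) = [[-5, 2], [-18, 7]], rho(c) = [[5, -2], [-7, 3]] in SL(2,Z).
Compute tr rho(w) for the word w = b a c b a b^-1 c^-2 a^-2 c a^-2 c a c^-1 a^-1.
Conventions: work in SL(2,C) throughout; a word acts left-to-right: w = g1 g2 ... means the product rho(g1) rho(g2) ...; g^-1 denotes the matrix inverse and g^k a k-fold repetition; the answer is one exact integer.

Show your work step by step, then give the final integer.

-2629394

rho(b) = [[-5, 2], [-18, 7]]
... * rho(a) = [[1, -2], [-1, 3]]  ->  [[-7, 16], [-25, 57]]
... * rho(c) = [[5, -2], [-7, 3]]  ->  [[-147, 62], [-524, 221]]
... * rho(b) = [[-5, 2], [-18, 7]]  ->  [[-381, 140], [-1358, 499]]
... * rho(a) = [[1, -2], [-1, 3]]  ->  [[-521, 1182], [-1857, 4213]]
... * rho(b^-1) = [[7, -2], [18, -5]]  ->  [[17629, -4868], [62835, -17351]]
... * rho(c^-1) = [[3, 2], [7, 5]]  ->  [[18811, 10918], [67048, 38915]]
... * rho(c^-1) = [[3, 2], [7, 5]]  ->  [[132859, 92212], [473549, 328671]]
... * rho(a^-1) = [[3, 2], [1, 1]]  ->  [[490789, 357930], [1749318, 1275769]]
... * rho(a^-1) = [[3, 2], [1, 1]]  ->  [[1830297, 1339508], [6523723, 4774405]]
... * rho(c) = [[5, -2], [-7, 3]]  ->  [[-225071, 357930], [-802220, 1275769]]
... * rho(a^-1) = [[3, 2], [1, 1]]  ->  [[-317283, -92212], [-1130891, -328671]]
... * rho(a^-1) = [[3, 2], [1, 1]]  ->  [[-1044061, -726778], [-3721344, -2590453]]
... * rho(c) = [[5, -2], [-7, 3]]  ->  [[-132859, -92212], [-473549, -328671]]
... * rho(a) = [[1, -2], [-1, 3]]  ->  [[-40647, -10918], [-144878, -38915]]
... * rho(c^-1) = [[3, 2], [7, 5]]  ->  [[-198367, -135884], [-707039, -484331]]
... * rho(a^-1) = [[3, 2], [1, 1]]  ->  [[-730985, -532618], [-2605448, -1898409]]
tr = -730985 + -1898409 = -2629394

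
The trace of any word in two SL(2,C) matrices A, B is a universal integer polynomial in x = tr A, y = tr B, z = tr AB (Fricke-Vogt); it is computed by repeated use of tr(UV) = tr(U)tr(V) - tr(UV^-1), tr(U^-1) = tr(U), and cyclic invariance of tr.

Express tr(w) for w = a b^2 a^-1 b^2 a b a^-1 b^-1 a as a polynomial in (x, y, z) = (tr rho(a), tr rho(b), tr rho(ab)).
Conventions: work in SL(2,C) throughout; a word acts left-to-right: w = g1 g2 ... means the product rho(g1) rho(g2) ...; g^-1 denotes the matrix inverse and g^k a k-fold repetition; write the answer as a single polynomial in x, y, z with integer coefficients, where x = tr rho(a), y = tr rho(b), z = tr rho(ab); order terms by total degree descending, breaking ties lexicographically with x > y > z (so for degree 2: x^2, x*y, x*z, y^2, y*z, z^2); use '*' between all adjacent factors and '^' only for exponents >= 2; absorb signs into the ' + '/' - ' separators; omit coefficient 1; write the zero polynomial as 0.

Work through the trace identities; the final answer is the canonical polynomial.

-x^3*y^4*z^2 + 2*x^4*y^3*z + x^2*y^5*z + 2*x^2*y^3*z^3 - x^5*y^2 - x^3*y^4 - 2*x^3*y^2*z^2 - x*y^4*z^2 - x*y^2*z^4 - 4*x^2*y^3*z + 4*x^3*y^2 + 5*x*y^2*z^2 - 2*x^2*y*z - y*z^3 + x^3 + x*z^2 + 2*y*z - 3*x

trace(b a b) = trace(b) trace(a b) - trace(a) = y*z - x
next, trace(a b^3) = trace(b) trace(b a b) - trace(b a) = y^2*z - x*y - z
trace(b^4 a) = trace(b) trace(a b^3) - trace(a b^2) = y^3*z - x*y^2 - 2*y*z + x
next, trace(b^2) = trace(b) trace(b) - trace(1) = y^2 - 2
trace(b^3) = trace(b) trace(b^2) - trace(b) = y^3 - 3*y
trace(b^4) = trace(b) trace(b^3) - trace(b^2) = y^4 - 4*y^2 + 2
next, trace(b^4 a^2) = trace(a) trace(b^4 a) - trace(b^4) = x*y^3*z - x^2*y^2 - y^4 - 2*x*y*z + x^2 + 4*y^2 - 2
trace(b^2 a^3 b^2) = trace(a) trace(b^4 a^2) - trace(b^4 a) = x^2*y^3*z - x^3*y^2 - x*y^4 - 2*x^2*y*z - y^3*z + x^3 + 5*x*y^2 + 2*y*z - 3*x
trace(a b a b) = trace(b a) trace(b a) - trace(1)   [split at repeated b] = z^2 - 2
next, trace(a b a) = trace(a) trace(b a) - trace(b) = x*z - y
trace(a b^2 a b) = trace(b) trace(a b a b) - trace(a b a) = y*z^2 - x*z - y
and trace(a^2) = trace(a) trace(a) - trace(1) = x^2 - 2
trace(a b^2 a) = trace(b) trace(a^2 b) - trace(a^2) = x*y*z - x^2 - y^2 + 2
trace(b^2 a b^2 a) = trace(b) trace(a b^2 a b) - trace(a b^2 a) = y^2*z^2 - 2*x*y*z + x^2 - 2
next, trace(a b^2 a b^2 a) = trace(a) trace(b^2 a b^2 a) - trace(b^2 a b^2) = x*y^2*z^2 - 2*x^2*y*z - y^3*z + x^3 + x*y^2 + 2*y*z - 3*x
trace(b^2 a^3 b^2 a) = trace(a) trace(a b^2 a b^2 a) - trace(a b^2 a b^2) = x^2*y^2*z^2 - 2*x^3*y*z - x*y^3*z + x^4 + x^2*y^2 - y^2*z^2 + 4*x*y*z - 4*x^2 + 2
trace(a^2 b^2 a^-1 b^2 a) = trace(b^2 a^3 b^2) trace(a) - trace(b^2 a^3 b^2 a) = x^3*y^3*z - x^4*y^2 - x^2*y^4 - x^2*y^2*z^2 + 4*x^2*y^2 + y^2*z^2 - 2*x*y*z + x^2 - 2
trace(a b a^2 b) = trace(a) trace(b a b a) - trace(b a b) = x*z^2 - y*z - x
next, trace(a b a^2) = trace(a) trace(a b a) - trace(a b) = x^2*z - x*y - z
next, trace(a b^2 a b a) = trace(b) trace(a b a^2 b) - trace(a b a^2) = x*y*z^2 - x^2*z - y^2*z + z
trace(a b a^3 b^2) = trace(a) trace(a b^2 a b a) - trace(a b^2 a b) = x^2*y*z^2 - x^3*z - x*y^2*z - y*z^2 + 2*x*z + y
and trace(a b a^3 b) = trace(a) trace(a b a b a) - trace(a b a b) = x^2*z^2 - x*y*z - x^2 - z^2 + 2
trace(a b a^3 b^3) = trace(b) trace(a b a^3 b^2) - trace(a b a^3 b) = x^2*y^2*z^2 - x^3*y*z - x*y^3*z - x^2*z^2 - y^2*z^2 + 3*x*y*z + x^2 + y^2 + z^2 - 2
and trace(a^2 b^4 a b a) = trace(b) trace(a b a^3 b^3) - trace(a b a^3 b^2) = x^2*y^3*z^2 - x^3*y^2*z - x*y^4*z - 2*x^2*y*z^2 - y^3*z^2 + x^3*z + 4*x*y^2*z + x^2*y + y^3 + 2*y*z^2 - 2*x*z - 3*y
trace(a b a b a b) = trace(b a b a) trace(b a) - trace(a b)   [split at repeated b] = z^3 - 3*z
next, trace(b a b a b a b) = trace(b) trace(a b a b a b) - trace(a b a b a) = y*z^3 - x*z^2 - 2*y*z + x
and trace(b^3 a b a b a) = trace(b) trace(b a b a b a b) - trace(b a b a b a) = y^2*z^3 - x*y*z^2 - 2*y^2*z - z^3 + x*y + 3*z
next, trace(a b a b^3) = trace(b) trace(a b a b^2) - trace(a b a b) = y^2*z^2 - x*y*z - y^2 - z^2 + 2
trace(b^3 a b a b) = trace(b) trace(a b a b^3) - trace(a b a b^2) = y^3*z^2 - x*y^2*z - y^3 - 2*y*z^2 + x*z + 3*y
next, trace(b a b a b a^2 b^2) = trace(a) trace(b^3 a b a b a) - trace(b^3 a b a b) = x*y^2*z^3 - x^2*y*z^2 - y^3*z^2 - x*y^2*z - x*z^3 + x^2*y + y^3 + 2*y*z^2 + 2*x*z - 3*y
and trace(a b a b a^2 b) = trace(a) trace(b a b a b a) - trace(b a b a b) = x*z^3 - y*z^2 - 2*x*z + y
next, trace(b a b a b a^2 b) = trace(b) trace(a b a b a^2 b) - trace(a b a b a^2) = x*y*z^3 - x^2*z^2 - y^2*z^2 - x*y*z + x^2 + y^2 + z^2 - 2
and trace(a^2 b^4 a b a b) = trace(b) trace(b a b a b a^2 b^2) - trace(b a b a b a^2 b) = x*y^3*z^3 - x^2*y^2*z^2 - y^4*z^2 - x*y^3*z - 2*x*y*z^3 + x^2*y^2 + x^2*z^2 + y^4 + 3*y^2*z^2 + 3*x*y*z - x^2 - 4*y^2 - z^2 + 2
next, trace(b^2 a b a b^-1 a^2 b^2) = trace(a^2 b^4 a b a) trace(b) - trace(a^2 b^4 a b a b) = x^2*y^4*z^2 - x^3*y^3*z - x*y^5*z - x*y^3*z^3 - x^2*y^2*z^2 + x^3*y*z + 5*x*y^3*z + 2*x*y*z^3 - x^2*z^2 - y^2*z^2 - 5*x*y*z + x^2 + y^2 + z^2 - 2
and trace(a b^2 a b a^2 b) = trace(a) trace(b a b^2 a b a) - trace(b a b^2 a b) = x*y*z^3 - x^2*z^2 - y^2*z^2 + 2
trace(a b^2 a b^2 a b a) = trace(b) trace(a b^2 a b a^2 b) - trace(a b^2 a b a^2) = x*y^2*z^3 - 2*x^2*y*z^2 - y^3*z^2 + x^3*z + x*y^2*z + y*z^2 - 2*x*z + y
trace(a b a b^2 a) = trace(b) trace(a^2 b a b) - trace(a^2 b a) = x*y*z^2 - x^2*z - y^2*z + z
next, trace(a b^2 a b^2 a b) = trace(b) trace(a b a b^2 a b) - trace(a b a b^2 a) = y^2*z^3 - 2*x*y*z^2 + x^2*z - y^2*z + x*y - z
trace(a^2 b^2 a b^2 a b a) = trace(a) trace(a b^2 a b^2 a b a) - trace(a b^2 a b^2 a b) = x^2*y^2*z^3 - 2*x^3*y*z^2 - x*y^3*z^2 + x^4*z + x^2*y^2*z - y^2*z^3 + 3*x*y*z^2 - 3*x^2*z + y^2*z + z
and trace(a b a b a b a b) = trace(b a b a) trace(b a b a) - trace(1)   [split at repeated b] = z^4 - 4*z^2 + 2
and trace(b^2 a b a b a b a) = trace(b) trace(a b a b a b a b) - trace(a b a b a b a) = y*z^4 - x*z^3 - 3*y*z^2 + 2*x*z + y
trace(a b a b a^2 b^2 a b) = trace(a) trace(b^2 a b a b a b a) - trace(b^2 a b a b a b) = x*y*z^4 - x^2*z^3 - y^2*z^3 - 2*x*y*z^2 + 2*x^2*z + 2*y^2*z + z^3 - 3*z
next, trace(a^2 b a b a^2 b) = trace(a) trace(b a b a^2 b a) - trace(b a b a^2 b) = x^2*z^3 - 2*x*y*z^2 - x^2*z + y^2*z + x*y - z
next, trace(a^2 b a b a^2) = trace(a) trace(b a b a^3) - trace(b a b a^2) = x^3*z^2 - x^2*y*z - x^3 - 2*x*z^2 + y*z + 3*x
and trace(a b a b a^2 b^2 a) = trace(b) trace(a^2 b a b a^2 b) - trace(a^2 b a b a^2) = x^2*y*z^3 - x^3*z^2 - 2*x*y^2*z^2 + y^3*z + x^3 + x*y^2 + 2*x*z^2 - 2*y*z - 3*x
next, trace(a^2 b^2 a b^2 a b a b) = trace(b) trace(a b a b a^2 b^2 a b) - trace(a b a b a^2 b^2 a) = x*y^2*z^4 - 2*x^2*y*z^3 - y^3*z^3 + x^3*z^2 + 2*x^2*y*z + y^3*z + y*z^3 - x^3 - x*y^2 - 2*x*z^2 - y*z + 3*x
trace(b^2 a b a b^-1 a^2 b^2 a) = trace(a^2 b^2 a b^2 a b a) trace(b) - trace(a^2 b^2 a b^2 a b a b) = x^2*y^3*z^3 - 2*x^3*y^2*z^2 - x*y^4*z^2 - x*y^2*z^4 + x^4*y*z + x^2*y^3*z + 2*x^2*y*z^3 - x^3*z^2 + 3*x*y^2*z^2 - 5*x^2*y*z - y*z^3 + x^3 + x*y^2 + 2*x*z^2 + 2*y*z - 3*x
next, trace(b^-1 a^2 b^2 a^-1 b^2 a b a) = trace(b^2 a b a b^-1 a^2 b^2) trace(a) - trace(b^2 a b a b^-1 a^2 b^2 a) = x^3*y^4*z^2 - x^4*y^3*z - x^2*y^5*z - 2*x^2*y^3*z^3 + x^3*y^2*z^2 + x*y^4*z^2 + x*y^2*z^4 + 4*x^2*y^3*z - 4*x*y^2*z^2 + y*z^3 - x*z^2 - 2*y*z + x
trace(a b^2 a^-1 b^2 a b a^-1 b^-1 a) = trace(b^-1 a^2 b^2 a^-1 b^2 a b) trace(a) - trace(b^-1 a^2 b^2 a^-1 b^2 a b a) = -x^3*y^4*z^2 + 2*x^4*y^3*z + x^2*y^5*z + 2*x^2*y^3*z^3 - x^5*y^2 - x^3*y^4 - 2*x^3*y^2*z^2 - x*y^4*z^2 - x*y^2*z^4 - 4*x^2*y^3*z + 4*x^3*y^2 + 5*x*y^2*z^2 - 2*x^2*y*z - y*z^3 + x^3 + x*z^2 + 2*y*z - 3*x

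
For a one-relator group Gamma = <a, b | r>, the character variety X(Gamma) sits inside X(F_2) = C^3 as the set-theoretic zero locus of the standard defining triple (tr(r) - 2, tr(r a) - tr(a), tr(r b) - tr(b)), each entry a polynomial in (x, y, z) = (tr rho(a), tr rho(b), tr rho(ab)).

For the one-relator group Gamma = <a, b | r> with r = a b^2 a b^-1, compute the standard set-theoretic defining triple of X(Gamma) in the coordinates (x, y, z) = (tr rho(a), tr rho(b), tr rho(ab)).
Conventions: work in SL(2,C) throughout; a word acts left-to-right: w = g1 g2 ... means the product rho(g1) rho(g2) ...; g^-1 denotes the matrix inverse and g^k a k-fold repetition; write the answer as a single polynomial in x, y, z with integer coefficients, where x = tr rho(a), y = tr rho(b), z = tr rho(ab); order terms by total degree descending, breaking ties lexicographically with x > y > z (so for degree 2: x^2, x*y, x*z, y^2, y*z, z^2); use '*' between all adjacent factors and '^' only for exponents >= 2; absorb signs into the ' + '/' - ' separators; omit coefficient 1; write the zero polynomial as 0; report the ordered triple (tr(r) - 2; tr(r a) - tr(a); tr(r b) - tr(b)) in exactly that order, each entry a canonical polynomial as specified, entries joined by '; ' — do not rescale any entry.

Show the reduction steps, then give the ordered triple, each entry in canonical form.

x*y^2*z - x^2*y - y^3 - y*z^2 + x*z + 3*y - 2; x^2*y^2*z - x^3*y - x*y^3 - x*y*z^2 + x^2*z + 3*x*y - x - z; x*y*z - x^2 - y^2 - y + 2

tr(a^2 b) = tr(a)*tr(b a) - tr(b) = x*z - y
and tr(a^2) = tr(a)*tr(a) - tr(1) = x^2 - 2
next, tr(a b^2 a) = tr(b)*tr(a^2 b) - tr(a^2) = x*y*z - x^2 - y^2 + 2
next, tr(a b a b) = tr(a b)*tr(a b) - tr(1) = z^2 - 2
tr(a b^2 a b) = tr(b)*tr(a b a b) - tr(a b a) = y*z^2 - x*z - y
tr(a b^2 a b^-1) = tr(a b^2 a)*tr(b) - tr(a b^2 a b) = x*y^2*z - x^2*y - y^3 - y*z^2 + x*z + 3*y
and tr(b^2 a) = tr(b)*tr(a b) - tr(a)   [square of b] = y*z - x
tr(a^2 b^2 a) = tr(a)*tr(b^2 a^2) - tr(b^2 a)   [square of a] = x^2*y*z - x^3 - x*y^2 - y*z + 3*x
tr(a b a^2 b) = tr(a)*tr(b a b a) - tr(b a b)   [square of a] = x*z^2 - y*z - x
tr(a b a^2) = tr(a)*tr(a b a) - tr(a b)   [square of a] = x^2*z - x*y - z
and tr(a^2 b^2 a b) = tr(b)*tr(a b a^2 b) - tr(a b a^2)   [square of b] = x*y*z^2 - x^2*z - y^2*z + z
tr(a b^2 a b^-1 a) = tr(a^2 b^2 a)*tr(b) - tr(a^2 b^2 a b)   [inverse elimination on b] = x^2*y^2*z - x^3*y - x*y^3 - x*y*z^2 + x^2*z + 3*x*y - z
assemble the triple (tr(r) - 2; tr(r a) - x; tr(r b) - y)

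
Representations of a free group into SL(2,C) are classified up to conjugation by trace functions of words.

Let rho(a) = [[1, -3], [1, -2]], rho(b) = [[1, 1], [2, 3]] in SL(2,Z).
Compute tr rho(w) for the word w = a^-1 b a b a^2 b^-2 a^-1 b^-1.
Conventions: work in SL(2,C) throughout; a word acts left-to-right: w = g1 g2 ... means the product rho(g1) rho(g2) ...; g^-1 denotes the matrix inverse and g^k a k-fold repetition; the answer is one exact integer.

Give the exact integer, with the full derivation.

-28464

rho(a^-1) = [[-2, 3], [-1, 1]]
... * rho(b) = [[1, 1], [2, 3]]  ->  [[4, 7], [1, 2]]
... * rho(a) = [[1, -3], [1, -2]]  ->  [[11, -26], [3, -7]]
... * rho(b) = [[1, 1], [2, 3]]  ->  [[-41, -67], [-11, -18]]
... * rho(a) = [[1, -3], [1, -2]]  ->  [[-108, 257], [-29, 69]]
... * rho(a) = [[1, -3], [1, -2]]  ->  [[149, -190], [40, -51]]
... * rho(b^-1) = [[3, -1], [-2, 1]]  ->  [[827, -339], [222, -91]]
... * rho(b^-1) = [[3, -1], [-2, 1]]  ->  [[3159, -1166], [848, -313]]
... * rho(a^-1) = [[-2, 3], [-1, 1]]  ->  [[-5152, 8311], [-1383, 2231]]
... * rho(b^-1) = [[3, -1], [-2, 1]]  ->  [[-32078, 13463], [-8611, 3614]]
tr = -32078 + 3614 = -28464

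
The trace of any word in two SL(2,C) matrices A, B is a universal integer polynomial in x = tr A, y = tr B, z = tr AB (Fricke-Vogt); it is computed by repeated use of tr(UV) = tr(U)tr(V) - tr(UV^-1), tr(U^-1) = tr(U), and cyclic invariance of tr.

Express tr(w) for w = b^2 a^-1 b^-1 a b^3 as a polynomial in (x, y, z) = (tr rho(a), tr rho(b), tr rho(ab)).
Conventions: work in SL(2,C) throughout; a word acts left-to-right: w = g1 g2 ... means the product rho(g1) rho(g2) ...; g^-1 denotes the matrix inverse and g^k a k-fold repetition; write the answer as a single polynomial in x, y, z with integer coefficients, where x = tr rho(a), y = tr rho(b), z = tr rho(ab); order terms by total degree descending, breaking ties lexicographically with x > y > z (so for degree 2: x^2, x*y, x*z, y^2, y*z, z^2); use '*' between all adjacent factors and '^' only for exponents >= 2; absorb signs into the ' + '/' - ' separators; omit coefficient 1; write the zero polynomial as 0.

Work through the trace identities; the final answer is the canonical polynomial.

reduce: trace(b^2) = trace(b)*trace(b) - trace(1)  (reduce the b square) = y^2 - 2
so trace(b^3) = trace(b)*trace(b^2) - trace(b)  (reduce the b square) = y^3 - 3*y
trace(b^4) = trace(b)*trace(b^3) - trace(b^2)  (reduce the b square) = y^4 - 4*y^2 + 2
trace(b^5) = trace(b)*trace(b^4) - trace(b^3)  (reduce the b square) = y^5 - 5*y^3 + 5*y
trace(b a b) = trace(b)*trace(a b) - trace(a)  (reduce the b square) = y*z - x
trace(b a b^2) = trace(b)*trace(b a b) - trace(b a)  (reduce the b square) = y^2*z - x*y - z
reduce: trace(b a b^3) = trace(b)*trace(b a b^2) - trace(b a b)  (reduce the b square) = y^3*z - x*y^2 - 2*y*z + x
so trace(b^4 a b) = trace(b)*trace(b a b^3) - trace(b a b^2)  (reduce the b square) = y^4*z - x*y^3 - 3*y^2*z + 2*x*y + z
trace(b a b^5) = trace(b)*trace(b^4 a b) - trace(b^4 a)  (reduce the b square) = y^5*z - x*y^4 - 4*y^3*z + 3*x*y^2 + 3*y*z - x
trace(a b a b) = trace(b a)*trace(b a) - trace(1)  (split on b) = z^2 - 2
trace(a b a) = trace(a)*trace(b a) - trace(b)  (reduce the a square) = x*z - y
so trace(b a b a b) = trace(b)*trace(a b a b) - trace(a b a)  (reduce the b square) = y*z^2 - x*z - y
reduce: trace(b a b a b^2) = trace(b)*trace(b a b a b) - trace(b a b a)  (reduce the b square) = y^2*z^2 - x*y*z - y^2 - z^2 + 2
trace(b a b a b^3) = trace(b)*trace(b a b a b^2) - trace(b a b a b)  (reduce the b square) = y^3*z^2 - x*y^2*z - y^3 - 2*y*z^2 + x*z + 3*y
trace(b a b^5 a) = trace(b)*trace(b a b a b^3) - trace(b a b a b^2)  (reduce the b square) = y^4*z^2 - x*y^3*z - y^4 - 3*y^2*z^2 + 2*x*y*z + 4*y^2 + z^2 - 2
so trace(a b^5 a^-1 b) = trace(b a b^5)*trace(a) - trace(b a b^5 a)  (eliminate a^-1) = x*y^5*z - x^2*y^4 - y^4*z^2 - 3*x*y^3*z + 3*x^2*y^2 + y^4 + 3*y^2*z^2 + x*y*z - x^2 - 4*y^2 - z^2 + 2
trace(b^2 a^-1 b^-1 a b^3) = trace(a b^5 a^-1)*trace(b) - trace(a b^5 a^-1 b)  (eliminate b^-1) = -x*y^5*z + x^2*y^4 + y^6 + y^4*z^2 + 3*x*y^3*z - 3*x^2*y^2 - 6*y^4 - 3*y^2*z^2 - x*y*z + x^2 + 9*y^2 + z^2 - 2

-x*y^5*z + x^2*y^4 + y^6 + y^4*z^2 + 3*x*y^3*z - 3*x^2*y^2 - 6*y^4 - 3*y^2*z^2 - x*y*z + x^2 + 9*y^2 + z^2 - 2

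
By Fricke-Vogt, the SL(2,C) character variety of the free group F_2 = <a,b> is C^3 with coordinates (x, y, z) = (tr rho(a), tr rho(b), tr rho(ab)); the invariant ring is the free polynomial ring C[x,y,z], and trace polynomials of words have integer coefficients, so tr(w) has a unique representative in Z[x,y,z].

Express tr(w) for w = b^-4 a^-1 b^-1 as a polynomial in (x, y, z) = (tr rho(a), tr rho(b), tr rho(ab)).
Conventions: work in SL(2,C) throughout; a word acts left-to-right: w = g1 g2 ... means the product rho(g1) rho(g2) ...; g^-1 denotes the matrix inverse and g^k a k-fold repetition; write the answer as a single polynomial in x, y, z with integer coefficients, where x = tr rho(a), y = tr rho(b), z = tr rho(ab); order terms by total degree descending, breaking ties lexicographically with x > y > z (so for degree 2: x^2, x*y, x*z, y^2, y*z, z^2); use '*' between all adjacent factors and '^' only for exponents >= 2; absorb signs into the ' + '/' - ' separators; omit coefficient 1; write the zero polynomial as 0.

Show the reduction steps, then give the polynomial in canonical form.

y^4*z - x*y^3 - 3*y^2*z + 2*x*y + z

tr(b^-1) = tr(b) = y
tr(b^-2) = tr(b^-1) * tr(b) - tr(1)  (eliminate b^-1) = y^2 - 2
tr(b^-3) = tr(b^-2) * tr(b) - tr(b^-1)  (eliminate b^-1) = y^3 - 3*y
tr(b^-4) = tr(b^-3) * tr(b) - tr(b^-2)  (eliminate b^-1) = y^4 - 4*y^2 + 2
tr(b^-1 a) = tr(a) * tr(b) - tr(a b)  (eliminate b^-1) = x*y - z
tr(b^-1 a b^-1) = tr(b^-1 a) * tr(b) - tr(b^-1 a b)  (eliminate b^-1) = x*y^2 - y*z - x
tr(a b^-3) = tr(b^-1 a b^-1) * tr(b) - tr(b^-1 a)  (eliminate b^-1) = x*y^3 - y^2*z - 2*x*y + z
tr(b^-4 a) = tr(a b^-3) * tr(b) - tr(a b^-2)  (eliminate b^-1) = x*y^4 - y^3*z - 3*x*y^2 + 2*y*z + x
tr(a^-1 b^-4) = tr(b^-4) * tr(a) - tr(b^-4 a)  (eliminate a^-1) = y^3*z - x*y^2 - 2*y*z + x
tr(b^-2 a^-1) = tr(b^-1 a^-1) * tr(b) - tr(b^-1 a^-1 b)  (eliminate b^-1) = y*z - x
tr(a^-1 b^-3) = tr(b^-2 a^-1) * tr(b) - tr(b^-2 a^-1 b)  (eliminate b^-1) = y^2*z - x*y - z
tr(b^-4 a^-1 b^-1) = tr(a^-1 b^-4) * tr(b) - tr(a^-1 b^-3)  (eliminate b^-1) = y^4*z - x*y^3 - 3*y^2*z + 2*x*y + z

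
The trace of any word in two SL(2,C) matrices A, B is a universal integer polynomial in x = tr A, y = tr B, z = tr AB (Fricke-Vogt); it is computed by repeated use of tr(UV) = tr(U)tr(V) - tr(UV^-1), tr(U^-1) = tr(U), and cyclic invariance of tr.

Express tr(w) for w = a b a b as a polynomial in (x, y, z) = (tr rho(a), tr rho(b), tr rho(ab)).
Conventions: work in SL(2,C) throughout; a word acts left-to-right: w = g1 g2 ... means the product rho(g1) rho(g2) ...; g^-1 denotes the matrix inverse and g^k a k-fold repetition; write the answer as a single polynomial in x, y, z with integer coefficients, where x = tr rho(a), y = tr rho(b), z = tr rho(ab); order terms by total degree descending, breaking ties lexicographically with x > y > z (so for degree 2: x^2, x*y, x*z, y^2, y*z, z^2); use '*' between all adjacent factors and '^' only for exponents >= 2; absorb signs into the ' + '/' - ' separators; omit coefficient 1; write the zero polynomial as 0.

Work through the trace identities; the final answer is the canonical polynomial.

tr(a b a b) = tr(a b) tr(a b) - tr(1)   [split at repeated a] = z^2 - 2

z^2 - 2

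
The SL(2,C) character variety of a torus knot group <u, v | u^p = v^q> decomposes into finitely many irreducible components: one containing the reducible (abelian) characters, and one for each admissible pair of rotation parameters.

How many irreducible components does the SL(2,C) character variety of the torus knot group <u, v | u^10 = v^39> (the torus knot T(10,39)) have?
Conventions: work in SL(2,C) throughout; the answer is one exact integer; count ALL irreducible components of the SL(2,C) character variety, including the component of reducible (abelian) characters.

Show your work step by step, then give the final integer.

Gamma = < u, v | u^10 = v^39 > (torus knot T(10,39)); the central element u^10 = v^39 acts as +I or -I in any irreducible SL(2,C) representation.
On an irreducible component, tr(u) is locked at 2*cos(pi*alpha/10) for some alpha in 1..9, and tr(v) at 2*cos(pi*beta/39) for some beta in 1..38.
Consistency of u^10 = (-1)^alpha I with v^39 = (-1)^beta I forces alpha = beta (mod 2).
count pairs: odd alpha (5 choices) x odd beta (19), plus even alpha (4) x even beta (19): 5*19 + 4*19 = 171.
Total: 171 irreducible-character components + 1 reducible (abelian) component = 172.

172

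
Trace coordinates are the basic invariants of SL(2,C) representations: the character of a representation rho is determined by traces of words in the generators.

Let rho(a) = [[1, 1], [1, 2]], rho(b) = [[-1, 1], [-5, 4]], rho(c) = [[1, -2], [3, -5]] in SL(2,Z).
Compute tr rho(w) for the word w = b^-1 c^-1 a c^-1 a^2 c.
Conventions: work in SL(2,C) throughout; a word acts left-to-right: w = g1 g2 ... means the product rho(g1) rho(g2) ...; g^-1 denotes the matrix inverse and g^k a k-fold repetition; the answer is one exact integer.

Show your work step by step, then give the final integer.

-298

rho(b^-1) = [[4, -1], [5, -1]]
... * rho(c^-1) = [[-5, 2], [-3, 1]]  ->  [[-17, 7], [-22, 9]]
... * rho(a) = [[1, 1], [1, 2]]  ->  [[-10, -3], [-13, -4]]
... * rho(c^-1) = [[-5, 2], [-3, 1]]  ->  [[59, -23], [77, -30]]
... * rho(a) = [[1, 1], [1, 2]]  ->  [[36, 13], [47, 17]]
... * rho(a) = [[1, 1], [1, 2]]  ->  [[49, 62], [64, 81]]
... * rho(c) = [[1, -2], [3, -5]]  ->  [[235, -408], [307, -533]]
tr = 235 + -533 = -298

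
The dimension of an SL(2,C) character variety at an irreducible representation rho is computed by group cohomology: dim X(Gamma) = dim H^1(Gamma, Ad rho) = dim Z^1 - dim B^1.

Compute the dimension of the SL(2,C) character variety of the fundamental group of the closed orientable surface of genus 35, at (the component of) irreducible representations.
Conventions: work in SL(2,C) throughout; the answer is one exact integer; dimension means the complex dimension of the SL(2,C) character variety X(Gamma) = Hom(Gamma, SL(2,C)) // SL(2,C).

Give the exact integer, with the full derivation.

204

pi_1 of the closed genus-35 surface has 70 generators bound by the single product-of-commutators relator.
A cocycle assigns one sl_2 vector per generator subject to the relator condition d_2(z) = 0: dim of the unconstrained space is 3*2g = 210.
H^2 = coker(d_2) is dual to H^0 = 0 at irreducible rho (Poincare duality), so d_2 is onto: dim Z^1 = 207.
Coboundaries contribute dim B^1 = 3 (injective at irreducible rho).
dim X = dim H^1 = 207 - 3 = 204.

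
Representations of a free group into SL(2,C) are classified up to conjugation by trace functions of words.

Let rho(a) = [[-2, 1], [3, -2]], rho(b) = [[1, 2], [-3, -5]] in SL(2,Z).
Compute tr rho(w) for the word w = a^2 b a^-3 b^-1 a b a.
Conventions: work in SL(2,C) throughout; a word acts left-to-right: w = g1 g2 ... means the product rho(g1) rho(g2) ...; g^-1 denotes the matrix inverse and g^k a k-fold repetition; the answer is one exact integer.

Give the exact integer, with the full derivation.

rho(a) = [[-2, 1], [3, -2]]
... * rho(a) = [[-2, 1], [3, -2]]  ->  [[7, -4], [-12, 7]]
... * rho(b) = [[1, 2], [-3, -5]]  ->  [[19, 34], [-33, -59]]
... * rho(a^-1) = [[-2, -1], [-3, -2]]  ->  [[-140, -87], [243, 151]]
... * rho(a^-1) = [[-2, -1], [-3, -2]]  ->  [[541, 314], [-939, -545]]
... * rho(a^-1) = [[-2, -1], [-3, -2]]  ->  [[-2024, -1169], [3513, 2029]]
... * rho(b^-1) = [[-5, -2], [3, 1]]  ->  [[6613, 2879], [-11478, -4997]]
... * rho(a) = [[-2, 1], [3, -2]]  ->  [[-4589, 855], [7965, -1484]]
... * rho(b) = [[1, 2], [-3, -5]]  ->  [[-7154, -13453], [12417, 23350]]
... * rho(a) = [[-2, 1], [3, -2]]  ->  [[-26051, 19752], [45216, -34283]]
tr = -26051 + -34283 = -60334

-60334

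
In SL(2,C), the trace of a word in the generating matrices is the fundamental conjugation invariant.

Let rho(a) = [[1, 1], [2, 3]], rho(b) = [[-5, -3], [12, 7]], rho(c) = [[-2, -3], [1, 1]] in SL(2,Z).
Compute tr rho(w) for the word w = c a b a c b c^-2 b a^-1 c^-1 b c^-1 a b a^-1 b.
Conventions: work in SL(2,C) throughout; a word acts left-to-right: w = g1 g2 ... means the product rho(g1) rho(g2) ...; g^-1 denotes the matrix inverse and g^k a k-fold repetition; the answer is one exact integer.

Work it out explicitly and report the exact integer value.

rho(c) = [[-2, -3], [1, 1]]
... * rho(a) = [[1, 1], [2, 3]]  ->  [[-8, -11], [3, 4]]
... * rho(b) = [[-5, -3], [12, 7]]  ->  [[-92, -53], [33, 19]]
... * rho(a) = [[1, 1], [2, 3]]  ->  [[-198, -251], [71, 90]]
... * rho(c) = [[-2, -3], [1, 1]]  ->  [[145, 343], [-52, -123]]
... * rho(b) = [[-5, -3], [12, 7]]  ->  [[3391, 1966], [-1216, -705]]
... * rho(c^-1) = [[1, 3], [-1, -2]]  ->  [[1425, 6241], [-511, -2238]]
... * rho(c^-1) = [[1, 3], [-1, -2]]  ->  [[-4816, -8207], [1727, 2943]]
... * rho(b) = [[-5, -3], [12, 7]]  ->  [[-74404, -43001], [26681, 15420]]
... * rho(a^-1) = [[3, -1], [-2, 1]]  ->  [[-137210, 31403], [49203, -11261]]
... * rho(c^-1) = [[1, 3], [-1, -2]]  ->  [[-168613, -474436], [60464, 170131]]
... * rho(b) = [[-5, -3], [12, 7]]  ->  [[-4850167, -2815213], [1739252, 1009525]]
... * rho(c^-1) = [[1, 3], [-1, -2]]  ->  [[-2034954, -8920075], [729727, 3198706]]
... * rho(a) = [[1, 1], [2, 3]]  ->  [[-19875104, -28795179], [7127139, 10325845]]
... * rho(b) = [[-5, -3], [12, 7]]  ->  [[-246166628, -141940941], [88274445, 50899498]]
... * rho(a^-1) = [[3, -1], [-2, 1]]  ->  [[-454618002, 104225687], [163024339, -37374947]]
... * rho(b) = [[-5, -3], [12, 7]]  ->  [[3523798254, 2093433815], [-1263621059, -750697646]]
tr = 3523798254 + -750697646 = 2773100608

2773100608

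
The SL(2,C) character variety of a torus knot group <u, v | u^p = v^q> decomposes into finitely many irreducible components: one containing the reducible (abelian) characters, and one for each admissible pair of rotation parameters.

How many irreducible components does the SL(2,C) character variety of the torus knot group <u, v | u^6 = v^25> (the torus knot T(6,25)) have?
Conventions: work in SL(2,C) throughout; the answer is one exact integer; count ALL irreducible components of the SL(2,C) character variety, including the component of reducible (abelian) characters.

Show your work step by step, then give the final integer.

61

Gamma = < u, v | u^6 = v^25 > (torus knot T(6,25)); the central element u^6 = v^25 acts as +I or -I in any irreducible SL(2,C) representation.
On an irreducible component, tr(u) is locked at 2*cos(pi*alpha/6) for some alpha in 1..5, and tr(v) at 2*cos(pi*beta/25) for some beta in 1..24.
Consistency of u^6 = (-1)^alpha I with v^25 = (-1)^beta I forces alpha = beta (mod 2).
count pairs: odd alpha (3 choices) x odd beta (12), plus even alpha (2) x even beta (12): 3*12 + 2*12 = 60.
components with irreducible characters: 60; plus the single component of reducible (abelian) characters: total 61.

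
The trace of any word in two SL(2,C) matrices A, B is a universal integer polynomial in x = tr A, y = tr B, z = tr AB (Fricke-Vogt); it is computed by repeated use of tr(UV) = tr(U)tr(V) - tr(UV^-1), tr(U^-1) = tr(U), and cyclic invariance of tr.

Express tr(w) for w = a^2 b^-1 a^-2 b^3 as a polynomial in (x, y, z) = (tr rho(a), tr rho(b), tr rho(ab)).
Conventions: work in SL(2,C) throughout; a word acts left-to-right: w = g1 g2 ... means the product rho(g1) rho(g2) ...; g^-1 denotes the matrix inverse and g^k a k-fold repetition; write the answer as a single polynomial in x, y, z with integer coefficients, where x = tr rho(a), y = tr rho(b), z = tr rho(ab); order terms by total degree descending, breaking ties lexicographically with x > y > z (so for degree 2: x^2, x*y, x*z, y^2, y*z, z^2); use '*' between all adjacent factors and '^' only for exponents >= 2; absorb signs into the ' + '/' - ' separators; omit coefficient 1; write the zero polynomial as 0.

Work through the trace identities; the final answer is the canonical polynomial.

-x^3*y^3*z + x^4*y^2 + x^2*y^4 + x^2*y^2*z^2 + x^3*y*z - x^4 - 5*x^2*y^2 - x^2*z^2 + 4*x^2 + y^2 - 2

trace(b^2) = trace(b)*trace(b) - trace(1) = y^2 - 2
so trace(b^3) = trace(b)*trace(b^2) - trace(b) = y^3 - 3*y
trace(b^2 a) = trace(b)*trace(a b) - trace(a) = y*z - x
reduce: trace(a^2 b^2) = trace(a)*trace(b^2 a) - trace(b^2) = x*y*z - x^2 - y^2 + 2
trace(a^2 b) = trace(a)*trace(b a) - trace(b) = x*z - y
trace(b^2 a^2 b) = trace(b)*trace(a^2 b^2) - trace(a^2 b) = x*y^2*z - x^2*y - y^3 - x*z + 3*y
reduce: trace(b^3 a^2 b) = trace(b)*trace(b^2 a^2 b) - trace(b^2 a^2) = x*y^3*z - x^2*y^2 - y^4 - 2*x*y*z + x^2 + 4*y^2 - 2
trace(b a b a) = trace(a b)*trace(a b) - trace(1) = z^2 - 2
trace(a^2 b a b) = trace(a)*trace(b a b a) - trace(b a b) = x*z^2 - y*z - x
trace(a^2 b a) = trace(a)*trace(a b a) - trace(a b) = x^2*z - x*y - z
reduce: trace(a^2 b a b^2) = trace(b)*trace(a^2 b a b) - trace(a^2 b a) = x*y*z^2 - x^2*z - y^2*z + z
trace(b^3 a^2 b a) = trace(b)*trace(a^2 b a b^2) - trace(a^2 b a b) = x*y^2*z^2 - x^2*y*z - y^3*z - x*z^2 + 2*y*z + x
reduce: trace(a^-1 b^3 a^2 b) = trace(b^3 a^2 b)*trace(a) - trace(b^3 a^2 b a) = x^2*y^3*z - x^3*y^2 - x*y^4 - x*y^2*z^2 - x^2*y*z + y^3*z + x^3 + 4*x*y^2 + x*z^2 - 2*y*z - 3*x
reduce: trace(a^-2 b^3 a^2 b) = trace(a^-1 b^3 a^2 b)*trace(a) - trace(a^-1 b^3 a^2 b a) = x^3*y^3*z - x^4*y^2 - x^2*y^4 - x^2*y^2*z^2 - x^3*y*z + x^4 + 5*x^2*y^2 + x^2*z^2 + y^4 - 4*x^2 - 4*y^2 + 2
trace(a^2 b^-1 a^-2 b^3) = trace(a^-2 b^3 a^2)*trace(b) - trace(a^-2 b^3 a^2 b) = -x^3*y^3*z + x^4*y^2 + x^2*y^4 + x^2*y^2*z^2 + x^3*y*z - x^4 - 5*x^2*y^2 - x^2*z^2 + 4*x^2 + y^2 - 2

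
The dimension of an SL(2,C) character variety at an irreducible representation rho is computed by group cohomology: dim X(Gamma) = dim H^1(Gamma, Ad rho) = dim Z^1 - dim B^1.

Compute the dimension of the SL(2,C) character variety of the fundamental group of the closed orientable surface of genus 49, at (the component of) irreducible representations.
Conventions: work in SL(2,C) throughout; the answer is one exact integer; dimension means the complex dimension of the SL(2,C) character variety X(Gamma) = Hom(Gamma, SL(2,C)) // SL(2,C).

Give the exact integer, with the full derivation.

288

pi_1 of the closed genus-49 surface has 98 generators bound by the single product-of-commutators relator.
Unconstrained cocycle data is one sl_2 vector per generator (294 dimensions), cut by the relator condition d_2(z) = 0.
H^2 = coker(d_2) is dual to H^0 = 0 at irreducible rho (Poincare duality), so d_2 is onto: dim Z^1 = 291.
Coboundaries contribute dim B^1 = 3 (injective at irreducible rho).
dim H^1 = 291 - 3 = 288 = dim X.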